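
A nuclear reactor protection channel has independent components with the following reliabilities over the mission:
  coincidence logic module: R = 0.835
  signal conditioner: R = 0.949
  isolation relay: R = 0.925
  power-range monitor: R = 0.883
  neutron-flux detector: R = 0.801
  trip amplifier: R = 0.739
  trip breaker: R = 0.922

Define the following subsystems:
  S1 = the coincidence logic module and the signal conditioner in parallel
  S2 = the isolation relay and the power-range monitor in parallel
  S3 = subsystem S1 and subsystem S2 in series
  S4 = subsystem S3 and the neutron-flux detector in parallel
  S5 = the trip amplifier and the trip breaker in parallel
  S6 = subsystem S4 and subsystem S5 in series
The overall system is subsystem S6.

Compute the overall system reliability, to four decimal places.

0.9763

Parallel (coincidence logic module and signal conditioner): 1 − (1 − 0.835000)(1 − 0.949000) = 0.991585
Parallel (isolation relay and power-range monitor): 1 − (1 − 0.925000)(1 − 0.883000) = 0.991225
Series ([0.991585] and [0.991225]): 0.991585 × 0.991225 = 0.982884
Parallel ([0.982884] and neutron-flux detector): 1 − (1 − 0.982884)(1 − 0.801000) = 0.996594
Parallel (trip amplifier and trip breaker): 1 − (1 − 0.739000)(1 − 0.922000) = 0.979642
Series ([0.996594] and [0.979642]): 0.996594 × 0.979642 = 0.9763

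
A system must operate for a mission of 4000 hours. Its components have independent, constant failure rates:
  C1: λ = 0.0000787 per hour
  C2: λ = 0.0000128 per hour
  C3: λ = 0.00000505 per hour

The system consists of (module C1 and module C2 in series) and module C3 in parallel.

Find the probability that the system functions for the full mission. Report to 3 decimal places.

0.994

R(C1) = exp(−0.0000787 × 4000) = 0.72993
R(C2) = exp(−0.0000128 × 4000) = 0.95009
R(C3) = exp(−0.00000505 × 4000) = 0.98000
Series (C1 and C2): 0.72993 × 0.95009 = 0.69350
Parallel ([0.69350] and C3): 1 − (1 − 0.69350)(1 − 0.98000) = 0.994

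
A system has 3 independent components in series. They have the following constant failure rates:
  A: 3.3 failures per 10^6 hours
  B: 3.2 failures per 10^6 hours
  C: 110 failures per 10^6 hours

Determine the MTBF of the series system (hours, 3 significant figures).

8580

Series of exponential components: λ_sys = Σ λ_i
λ_sys = 0.0000033 + 0.0000032 + 0.00011 = 1.1650e-04 /h
MTBF = 1 / λ_sys = 8580 h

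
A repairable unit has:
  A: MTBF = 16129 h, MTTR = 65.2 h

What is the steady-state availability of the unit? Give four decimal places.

0.9960

A(A) = MTBF/(MTBF+MTTR) = 16129/(16129+65.2) = 0.9960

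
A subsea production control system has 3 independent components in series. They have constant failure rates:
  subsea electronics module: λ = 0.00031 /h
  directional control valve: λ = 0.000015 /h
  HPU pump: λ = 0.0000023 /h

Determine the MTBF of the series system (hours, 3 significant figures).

3060

Series of exponential components: λ_sys = Σ λ_i
λ_sys = 0.00031 + 0.000015 + 0.0000023 = 3.2730e-04 /h
MTBF = 1 / λ_sys = 3060 h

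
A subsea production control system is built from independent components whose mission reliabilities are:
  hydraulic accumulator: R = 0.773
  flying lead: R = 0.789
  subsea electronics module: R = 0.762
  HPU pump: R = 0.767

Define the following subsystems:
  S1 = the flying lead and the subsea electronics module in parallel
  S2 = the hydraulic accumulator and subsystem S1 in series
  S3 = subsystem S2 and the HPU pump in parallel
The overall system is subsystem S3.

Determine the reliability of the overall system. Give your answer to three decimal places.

0.938

Parallel (flying lead and subsea electronics module): 1 − (1 − 0.78900)(1 − 0.76200) = 0.94978
Series (hydraulic accumulator and [0.94978]): 0.77300 × 0.94978 = 0.73418
Parallel ([0.73418] and HPU pump): 1 − (1 − 0.73418)(1 − 0.76700) = 0.938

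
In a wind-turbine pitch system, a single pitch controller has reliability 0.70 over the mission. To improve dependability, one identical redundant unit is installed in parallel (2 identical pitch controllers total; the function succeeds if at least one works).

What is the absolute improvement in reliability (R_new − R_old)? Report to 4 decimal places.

R_before = 0.70
R_after = 1 − (1 − 0.70)^2 = 0.9100
ΔR = 0.9100 − 0.70 = 0.2100

0.2100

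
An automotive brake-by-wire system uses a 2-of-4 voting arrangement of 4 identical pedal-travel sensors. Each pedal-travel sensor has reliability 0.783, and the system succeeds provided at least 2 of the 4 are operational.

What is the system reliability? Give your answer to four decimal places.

R = Σ_{i=2}^{4} C(4,i) p^i (1−p)^{4−i} with p = 0.783
C(4,2)·0.783^2·0.217^2 = 0.173218
C(4,3)·0.783^3·0.217^1 = 0.416682
C(4,4)·0.783^4·0.217^0 = 0.375878
Sum = 0.9658

0.9658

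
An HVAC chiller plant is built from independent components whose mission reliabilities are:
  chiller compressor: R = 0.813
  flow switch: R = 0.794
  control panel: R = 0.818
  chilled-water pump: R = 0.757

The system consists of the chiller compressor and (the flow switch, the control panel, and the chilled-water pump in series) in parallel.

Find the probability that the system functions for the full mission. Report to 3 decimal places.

0.905

Series (flow switch, control panel, and chilled-water pump): 0.79400 × 0.81800 × 0.75700 = 0.49167
Parallel (chiller compressor and [0.49167]): 1 − (1 − 0.81300)(1 − 0.49167) = 0.905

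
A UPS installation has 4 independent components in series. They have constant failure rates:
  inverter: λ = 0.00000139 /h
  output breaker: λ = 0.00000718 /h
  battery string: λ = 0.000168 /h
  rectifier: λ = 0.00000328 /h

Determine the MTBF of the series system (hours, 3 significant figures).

Series of exponential components: λ_sys = Σ λ_i
λ_sys = 0.00000139 + 0.00000718 + 0.000168 + 0.00000328 = 1.7985e-04 /h
MTBF = 1 / λ_sys = 5560 h

5560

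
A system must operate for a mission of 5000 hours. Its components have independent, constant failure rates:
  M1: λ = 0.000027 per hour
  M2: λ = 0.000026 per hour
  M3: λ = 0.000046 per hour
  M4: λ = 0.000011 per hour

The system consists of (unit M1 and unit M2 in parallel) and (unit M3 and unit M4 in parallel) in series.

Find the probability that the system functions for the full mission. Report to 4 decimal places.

0.9738

R(M1) = exp(−0.000027 × 5000) = 0.873716
R(M2) = exp(−0.000026 × 5000) = 0.878095
R(M3) = exp(−0.000046 × 5000) = 0.794534
R(M4) = exp(−0.000011 × 5000) = 0.946485
Parallel (M1 and M2): 1 − (1 − 0.873716)(1 − 0.878095) = 0.984605
Parallel (M3 and M4): 1 − (1 − 0.794534)(1 − 0.946485) = 0.989004
Series ([0.984605] and [0.989004]): 0.984605 × 0.989004 = 0.9738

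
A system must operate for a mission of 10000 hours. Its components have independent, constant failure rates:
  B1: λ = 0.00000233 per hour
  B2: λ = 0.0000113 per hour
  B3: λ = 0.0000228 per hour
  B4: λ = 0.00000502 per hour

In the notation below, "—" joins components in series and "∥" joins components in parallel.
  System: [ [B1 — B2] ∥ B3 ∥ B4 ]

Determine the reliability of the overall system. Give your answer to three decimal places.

0.999

R(B1) = exp(−0.00000233 × 10000) = 0.97697
R(B2) = exp(−0.0000113 × 10000) = 0.89315
R(B3) = exp(−0.0000228 × 10000) = 0.79612
R(B4) = exp(−0.00000502 × 10000) = 0.95104
Series (B1 and B2): 0.97697 × 0.89315 = 0.87258
Parallel ([0.87258], B3, and B4): 1 − (1 − 0.87258)(1 − 0.79612)(1 − 0.95104) = 0.999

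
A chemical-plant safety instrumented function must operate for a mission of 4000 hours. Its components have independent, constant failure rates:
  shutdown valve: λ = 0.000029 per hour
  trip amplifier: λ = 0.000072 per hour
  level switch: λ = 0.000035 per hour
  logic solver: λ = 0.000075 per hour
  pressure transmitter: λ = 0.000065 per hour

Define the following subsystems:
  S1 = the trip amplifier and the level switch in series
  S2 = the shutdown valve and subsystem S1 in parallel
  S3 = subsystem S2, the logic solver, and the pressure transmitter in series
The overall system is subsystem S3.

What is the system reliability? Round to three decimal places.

0.549

R(shutdown valve) = exp(−0.000029 × 4000) = 0.89048
R(trip amplifier) = exp(−0.000072 × 4000) = 0.74976
R(level switch) = exp(−0.000035 × 4000) = 0.86936
R(logic solver) = exp(−0.000075 × 4000) = 0.74082
R(pressure transmitter) = exp(−0.000065 × 4000) = 0.77105
Series (trip amplifier and level switch): 0.74976 × 0.86936 = 0.65181
Parallel (shutdown valve and [0.65181]): 1 − (1 − 0.89048)(1 − 0.65181) = 0.96187
Series ([0.96187], logic solver, and pressure transmitter): 0.96187 × 0.74082 × 0.77105 = 0.549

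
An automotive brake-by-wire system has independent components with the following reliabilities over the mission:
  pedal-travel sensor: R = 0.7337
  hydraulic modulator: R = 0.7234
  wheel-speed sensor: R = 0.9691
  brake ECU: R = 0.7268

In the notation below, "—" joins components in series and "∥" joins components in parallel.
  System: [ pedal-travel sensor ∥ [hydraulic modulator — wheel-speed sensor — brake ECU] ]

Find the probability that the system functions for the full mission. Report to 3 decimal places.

Series (hydraulic modulator, wheel-speed sensor, and brake ECU): 0.72340 × 0.96910 × 0.72680 = 0.50952
Parallel (pedal-travel sensor and [0.50952]): 1 − (1 − 0.73370)(1 − 0.50952) = 0.869

0.869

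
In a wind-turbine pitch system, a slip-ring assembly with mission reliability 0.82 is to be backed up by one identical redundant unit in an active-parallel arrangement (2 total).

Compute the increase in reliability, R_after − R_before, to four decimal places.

R_before = 0.82
R_after = 1 − (1 − 0.82)^2 = 0.9676
ΔR = 0.9676 − 0.82 = 0.1476

0.1476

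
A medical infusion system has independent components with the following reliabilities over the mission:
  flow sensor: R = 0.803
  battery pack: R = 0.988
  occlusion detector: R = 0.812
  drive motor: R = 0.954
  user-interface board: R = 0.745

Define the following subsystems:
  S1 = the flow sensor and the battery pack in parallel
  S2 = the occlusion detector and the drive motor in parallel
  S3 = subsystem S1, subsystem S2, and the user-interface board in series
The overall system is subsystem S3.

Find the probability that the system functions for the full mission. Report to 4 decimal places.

Parallel (flow sensor and battery pack): 1 − (1 − 0.803000)(1 − 0.988000) = 0.997636
Parallel (occlusion detector and drive motor): 1 − (1 − 0.812000)(1 − 0.954000) = 0.991352
Series ([0.997636], [0.991352], and user-interface board): 0.997636 × 0.991352 × 0.745000 = 0.7368

0.7368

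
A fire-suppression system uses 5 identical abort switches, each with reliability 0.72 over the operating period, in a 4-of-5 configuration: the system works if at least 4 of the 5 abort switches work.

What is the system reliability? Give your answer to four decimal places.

R = Σ_{i=4}^{5} C(5,i) p^i (1−p)^{5−i} with p = 0.72
C(5,4)·0.72^4·0.28^1 = 0.376234
C(5,5)·0.72^5·0.28^0 = 0.193492
Sum = 0.5697

0.5697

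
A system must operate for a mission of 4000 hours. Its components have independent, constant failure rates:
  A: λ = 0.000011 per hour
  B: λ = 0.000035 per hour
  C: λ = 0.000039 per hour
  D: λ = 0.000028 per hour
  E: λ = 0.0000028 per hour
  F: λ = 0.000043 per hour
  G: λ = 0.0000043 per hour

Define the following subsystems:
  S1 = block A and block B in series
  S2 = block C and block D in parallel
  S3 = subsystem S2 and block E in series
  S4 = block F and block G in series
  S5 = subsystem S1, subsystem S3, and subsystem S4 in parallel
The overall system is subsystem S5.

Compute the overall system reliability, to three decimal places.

R(A) = exp(−0.000011 × 4000) = 0.95695
R(B) = exp(−0.000035 × 4000) = 0.86936
R(C) = exp(−0.000039 × 4000) = 0.85556
R(D) = exp(−0.000028 × 4000) = 0.89404
R(E) = exp(−0.0000028 × 4000) = 0.98886
R(F) = exp(−0.000043 × 4000) = 0.84198
R(G) = exp(−0.0000043 × 4000) = 0.98295
Series (A and B): 0.95695 × 0.86936 = 0.83193
Parallel (C and D): 1 − (1 − 0.85556)(1 − 0.89404) = 0.98470
Series ([0.98470] and E): 0.98470 × 0.98886 = 0.97373
Series (F and G): 0.84198 × 0.98295 = 0.82762
Parallel ([0.83193], [0.97373], and [0.82762]): 1 − (1 − 0.83193)(1 − 0.97373)(1 − 0.82762) = 0.999

0.999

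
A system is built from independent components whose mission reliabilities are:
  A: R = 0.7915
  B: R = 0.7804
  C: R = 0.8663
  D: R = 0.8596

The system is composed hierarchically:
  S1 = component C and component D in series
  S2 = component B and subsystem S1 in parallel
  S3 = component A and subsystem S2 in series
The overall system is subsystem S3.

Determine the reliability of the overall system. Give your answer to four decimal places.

0.7471

Series (C and D): 0.866300 × 0.859600 = 0.744671
Parallel (B and [0.744671]): 1 − (1 − 0.780400)(1 − 0.744671) = 0.943930
Series (A and [0.943930]): 0.791500 × 0.943930 = 0.7471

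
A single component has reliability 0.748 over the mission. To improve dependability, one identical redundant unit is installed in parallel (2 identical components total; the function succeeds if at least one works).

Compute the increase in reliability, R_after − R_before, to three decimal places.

0.188

R_before = 0.748
R_after = 1 − (1 − 0.748)^2 = 0.936
ΔR = 0.936 − 0.748 = 0.188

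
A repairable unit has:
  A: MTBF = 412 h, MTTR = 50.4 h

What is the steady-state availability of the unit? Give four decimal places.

A(A) = MTBF/(MTBF+MTTR) = 412/(412+50.4) = 0.8910

0.8910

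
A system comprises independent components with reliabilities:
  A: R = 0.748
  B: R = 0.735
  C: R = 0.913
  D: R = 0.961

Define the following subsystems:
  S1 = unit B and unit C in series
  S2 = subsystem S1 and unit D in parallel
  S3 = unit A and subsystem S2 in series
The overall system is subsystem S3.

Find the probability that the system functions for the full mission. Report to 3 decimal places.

0.738

Series (B and C): 0.73500 × 0.91300 = 0.67106
Parallel ([0.67106] and D): 1 − (1 − 0.67106)(1 − 0.96100) = 0.98717
Series (A and [0.98717]): 0.74800 × 0.98717 = 0.738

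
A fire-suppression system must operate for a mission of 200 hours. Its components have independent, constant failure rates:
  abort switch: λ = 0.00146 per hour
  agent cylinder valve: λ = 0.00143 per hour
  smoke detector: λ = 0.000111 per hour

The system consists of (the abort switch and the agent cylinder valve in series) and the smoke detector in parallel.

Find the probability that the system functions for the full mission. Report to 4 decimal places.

0.9904

R(abort switch) = exp(−0.00146 × 200) = 0.746769
R(agent cylinder valve) = exp(−0.00143 × 200) = 0.751263
R(smoke detector) = exp(−0.000111 × 200) = 0.978045
Series (abort switch and agent cylinder valve): 0.746769 × 0.751263 = 0.561020
Parallel ([0.561020] and smoke detector): 1 − (1 − 0.561020)(1 − 0.978045) = 0.9904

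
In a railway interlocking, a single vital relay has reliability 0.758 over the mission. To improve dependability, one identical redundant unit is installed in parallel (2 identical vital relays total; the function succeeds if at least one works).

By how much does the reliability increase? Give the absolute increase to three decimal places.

R_before = 0.758
R_after = 1 − (1 − 0.758)^2 = 0.941
ΔR = 0.941 − 0.758 = 0.183

0.183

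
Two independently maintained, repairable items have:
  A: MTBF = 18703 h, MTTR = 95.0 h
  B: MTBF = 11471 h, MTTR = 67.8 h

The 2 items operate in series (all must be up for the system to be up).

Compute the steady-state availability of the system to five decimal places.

0.98910

A(A) = MTBF/(MTBF+MTTR) = 18703/(18703+95.0) = 0.994946
A(B) = MTBF/(MTBF+MTTR) = 11471/(11471+67.8) = 0.994124
Series availability: 0.994946 × 0.994124 = 0.98910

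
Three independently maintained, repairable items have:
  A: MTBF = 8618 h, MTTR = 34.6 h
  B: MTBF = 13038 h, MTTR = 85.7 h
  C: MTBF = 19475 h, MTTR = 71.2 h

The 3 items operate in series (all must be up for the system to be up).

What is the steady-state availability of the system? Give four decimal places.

0.9859

A(A) = MTBF/(MTBF+MTTR) = 8618/(8618+34.6) = 0.996001
A(B) = MTBF/(MTBF+MTTR) = 13038/(13038+85.7) = 0.993470
A(C) = MTBF/(MTBF+MTTR) = 19475/(19475+71.2) = 0.996357
Series availability: 0.996001 × 0.993470 × 0.996357 = 0.9859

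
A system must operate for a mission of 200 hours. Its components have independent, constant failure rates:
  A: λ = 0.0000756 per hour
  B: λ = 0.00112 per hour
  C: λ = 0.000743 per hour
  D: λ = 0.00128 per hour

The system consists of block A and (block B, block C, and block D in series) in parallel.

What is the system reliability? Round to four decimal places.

R(A) = exp(−0.0000756 × 200) = 0.984994
R(B) = exp(−0.00112 × 200) = 0.799315
R(C) = exp(−0.000743 × 200) = 0.861914
R(D) = exp(−0.00128 × 200) = 0.774142
Series (B, C, and D): 0.799315 × 0.861914 × 0.774142 = 0.533338
Parallel (A and [0.533338]): 1 − (1 − 0.984994)(1 − 0.533338) = 0.9930

0.9930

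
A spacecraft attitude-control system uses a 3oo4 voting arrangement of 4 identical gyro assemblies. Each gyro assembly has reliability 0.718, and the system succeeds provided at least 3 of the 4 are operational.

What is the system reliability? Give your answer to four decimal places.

0.6833

R = Σ_{i=3}^{4} C(4,i) p^i (1−p)^{4−i} with p = 0.718
C(4,3)·0.718^3·0.282^1 = 0.417525
C(4,4)·0.718^4·0.282^0 = 0.265765
Sum = 0.6833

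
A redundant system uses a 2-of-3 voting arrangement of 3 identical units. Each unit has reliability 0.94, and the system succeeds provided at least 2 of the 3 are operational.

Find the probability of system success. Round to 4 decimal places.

0.9896

R = Σ_{i=2}^{3} C(3,i) p^i (1−p)^{3−i} with p = 0.94
C(3,2)·0.94^2·0.06^1 = 0.159048
C(3,3)·0.94^3·0.06^0 = 0.830584
Sum = 0.9896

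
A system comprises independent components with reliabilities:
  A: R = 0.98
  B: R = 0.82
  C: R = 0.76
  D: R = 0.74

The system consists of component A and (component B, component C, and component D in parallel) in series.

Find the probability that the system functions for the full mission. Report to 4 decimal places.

Parallel (B, C, and D): 1 − (1 − 0.820000)(1 − 0.760000)(1 − 0.740000) = 0.988768
Series (A and [0.988768]): 0.980000 × 0.988768 = 0.9690

0.9690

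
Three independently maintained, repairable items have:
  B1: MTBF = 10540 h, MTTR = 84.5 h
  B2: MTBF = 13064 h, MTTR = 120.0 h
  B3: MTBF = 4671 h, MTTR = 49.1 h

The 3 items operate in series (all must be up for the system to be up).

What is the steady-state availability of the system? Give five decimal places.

0.97279

A(B1) = MTBF/(MTBF+MTTR) = 10540/(10540+84.5) = 0.992047
A(B2) = MTBF/(MTBF+MTTR) = 13064/(13064+120.0) = 0.990898
A(B3) = MTBF/(MTBF+MTTR) = 4671/(4671+49.1) = 0.989598
Series availability: 0.992047 × 0.990898 × 0.989598 = 0.97279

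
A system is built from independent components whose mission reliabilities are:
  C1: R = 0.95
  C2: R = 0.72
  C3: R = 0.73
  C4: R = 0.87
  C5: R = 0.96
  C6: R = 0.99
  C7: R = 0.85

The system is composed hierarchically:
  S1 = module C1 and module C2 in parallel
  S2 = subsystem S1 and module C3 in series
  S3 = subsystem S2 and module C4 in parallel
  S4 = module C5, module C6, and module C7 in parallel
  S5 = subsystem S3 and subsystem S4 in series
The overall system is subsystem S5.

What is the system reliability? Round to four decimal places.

Parallel (C1 and C2): 1 − (1 − 0.950000)(1 − 0.720000) = 0.986000
Series ([0.986000] and C3): 0.986000 × 0.730000 = 0.719780
Parallel ([0.719780] and C4): 1 − (1 − 0.719780)(1 − 0.870000) = 0.963571
Parallel (C5, C6, and C7): 1 − (1 − 0.960000)(1 − 0.990000)(1 − 0.850000) = 0.999940
Series ([0.963571] and [0.999940]): 0.963571 × 0.999940 = 0.9635

0.9635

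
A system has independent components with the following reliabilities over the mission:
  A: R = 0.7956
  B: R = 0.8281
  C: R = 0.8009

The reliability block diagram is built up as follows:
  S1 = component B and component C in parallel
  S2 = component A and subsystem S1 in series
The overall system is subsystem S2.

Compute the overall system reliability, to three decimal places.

Parallel (B and C): 1 − (1 − 0.82810)(1 − 0.80090) = 0.96577
Series (A and [0.96577]): 0.79560 × 0.96577 = 0.768

0.768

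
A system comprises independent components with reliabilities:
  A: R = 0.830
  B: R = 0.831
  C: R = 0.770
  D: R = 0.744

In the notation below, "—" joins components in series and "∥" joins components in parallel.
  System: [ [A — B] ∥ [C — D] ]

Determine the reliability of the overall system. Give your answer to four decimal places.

Series (A and B): 0.830000 × 0.831000 = 0.689730
Series (C and D): 0.770000 × 0.744000 = 0.572880
Parallel ([0.689730] and [0.572880]): 1 − (1 − 0.689730)(1 − 0.572880) = 0.8675

0.8675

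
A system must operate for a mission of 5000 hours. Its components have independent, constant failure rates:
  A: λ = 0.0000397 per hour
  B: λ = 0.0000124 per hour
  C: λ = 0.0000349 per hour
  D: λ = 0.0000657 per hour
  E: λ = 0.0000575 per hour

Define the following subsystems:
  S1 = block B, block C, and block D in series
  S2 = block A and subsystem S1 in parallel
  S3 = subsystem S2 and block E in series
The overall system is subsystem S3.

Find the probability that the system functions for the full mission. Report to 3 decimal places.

R(A) = exp(−0.0000397 × 5000) = 0.81996
R(B) = exp(−0.0000124 × 5000) = 0.93988
R(C) = exp(−0.0000349 × 5000) = 0.83988
R(D) = exp(−0.0000657 × 5000) = 0.72000
R(E) = exp(−0.0000575 × 5000) = 0.75014
Series (B, C, and D): 0.93988 × 0.83988 × 0.72000 = 0.56836
Parallel (A and [0.56836]): 1 − (1 − 0.81996)(1 − 0.56836) = 0.92229
Series ([0.92229] and E): 0.92229 × 0.75014 = 0.692

0.692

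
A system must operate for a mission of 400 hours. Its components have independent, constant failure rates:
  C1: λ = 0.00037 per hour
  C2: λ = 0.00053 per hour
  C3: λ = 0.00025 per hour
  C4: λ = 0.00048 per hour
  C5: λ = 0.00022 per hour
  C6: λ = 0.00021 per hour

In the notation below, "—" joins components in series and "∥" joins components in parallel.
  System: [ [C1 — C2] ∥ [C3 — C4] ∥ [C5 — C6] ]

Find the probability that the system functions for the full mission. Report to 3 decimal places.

R(C1) = exp(−0.00037 × 400) = 0.86243
R(C2) = exp(−0.00053 × 400) = 0.80896
R(C3) = exp(−0.00025 × 400) = 0.90484
R(C4) = exp(−0.00048 × 400) = 0.82531
R(C5) = exp(−0.00022 × 400) = 0.91576
R(C6) = exp(−0.00021 × 400) = 0.91943
Series (C1 and C2): 0.86243 × 0.80896 = 0.69767
Series (C3 and C4): 0.90484 × 0.82531 = 0.74677
Series (C5 and C6): 0.91576 × 0.91943 = 0.84198
Parallel ([0.69767], [0.74677], and [0.84198]): 1 − (1 − 0.69767)(1 − 0.74677)(1 − 0.84198) = 0.988

0.988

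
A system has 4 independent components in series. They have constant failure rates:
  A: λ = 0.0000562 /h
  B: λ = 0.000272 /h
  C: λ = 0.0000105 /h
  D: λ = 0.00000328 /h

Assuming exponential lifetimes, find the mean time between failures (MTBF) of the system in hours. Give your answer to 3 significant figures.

Series of exponential components: λ_sys = Σ λ_i
λ_sys = 0.0000562 + 0.000272 + 0.0000105 + 0.00000328 = 3.4198e-04 /h
MTBF = 1 / λ_sys = 2920 h

2920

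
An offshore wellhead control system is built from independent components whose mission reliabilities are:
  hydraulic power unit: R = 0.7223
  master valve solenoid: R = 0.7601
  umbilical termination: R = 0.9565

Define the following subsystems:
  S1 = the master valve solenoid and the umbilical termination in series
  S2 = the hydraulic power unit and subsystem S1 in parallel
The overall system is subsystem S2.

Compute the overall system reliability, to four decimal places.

Series (master valve solenoid and umbilical termination): 0.760100 × 0.956500 = 0.727036
Parallel (hydraulic power unit and [0.727036]): 1 − (1 − 0.722300)(1 − 0.727036) = 0.9242

0.9242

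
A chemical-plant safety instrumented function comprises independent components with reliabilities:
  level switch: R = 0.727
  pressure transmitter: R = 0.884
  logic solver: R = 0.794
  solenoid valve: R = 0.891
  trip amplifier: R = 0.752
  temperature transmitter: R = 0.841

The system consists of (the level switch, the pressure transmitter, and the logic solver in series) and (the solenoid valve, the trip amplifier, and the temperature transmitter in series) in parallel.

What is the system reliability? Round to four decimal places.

0.7862

Series (level switch, pressure transmitter, and logic solver): 0.727000 × 0.884000 × 0.794000 = 0.510278
Series (solenoid valve, trip amplifier, and temperature transmitter): 0.891000 × 0.752000 × 0.841000 = 0.563497
Parallel ([0.510278] and [0.563497]): 1 − (1 − 0.510278)(1 − 0.563497) = 0.7862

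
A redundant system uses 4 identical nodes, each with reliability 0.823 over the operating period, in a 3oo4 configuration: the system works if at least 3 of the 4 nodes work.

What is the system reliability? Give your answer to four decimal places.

0.8534

R = Σ_{i=3}^{4} C(4,i) p^i (1−p)^{4−i} with p = 0.823
C(4,3)·0.823^3·0.177^1 = 0.394669
C(4,4)·0.823^4·0.177^0 = 0.458775
Sum = 0.8534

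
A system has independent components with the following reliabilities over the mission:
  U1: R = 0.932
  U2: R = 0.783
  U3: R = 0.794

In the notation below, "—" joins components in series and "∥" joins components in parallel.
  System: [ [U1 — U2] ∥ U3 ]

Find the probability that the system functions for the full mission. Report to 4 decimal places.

0.9443

Series (U1 and U2): 0.932000 × 0.783000 = 0.729756
Parallel ([0.729756] and U3): 1 − (1 − 0.729756)(1 − 0.794000) = 0.9443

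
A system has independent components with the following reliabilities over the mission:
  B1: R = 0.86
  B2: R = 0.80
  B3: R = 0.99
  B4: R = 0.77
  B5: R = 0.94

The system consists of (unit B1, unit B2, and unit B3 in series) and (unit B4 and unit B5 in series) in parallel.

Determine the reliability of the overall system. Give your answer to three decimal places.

Series (B1, B2, and B3): 0.86000 × 0.80000 × 0.99000 = 0.68112
Series (B4 and B5): 0.77000 × 0.94000 = 0.72380
Parallel ([0.68112] and [0.72380]): 1 − (1 − 0.68112)(1 − 0.72380) = 0.912

0.912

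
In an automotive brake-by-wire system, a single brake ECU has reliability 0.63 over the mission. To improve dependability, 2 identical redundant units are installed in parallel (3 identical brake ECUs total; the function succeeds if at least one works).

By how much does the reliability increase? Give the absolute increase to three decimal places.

R_before = 0.63
R_after = 1 − (1 − 0.63)^3 = 0.949
ΔR = 0.949 − 0.63 = 0.319

0.319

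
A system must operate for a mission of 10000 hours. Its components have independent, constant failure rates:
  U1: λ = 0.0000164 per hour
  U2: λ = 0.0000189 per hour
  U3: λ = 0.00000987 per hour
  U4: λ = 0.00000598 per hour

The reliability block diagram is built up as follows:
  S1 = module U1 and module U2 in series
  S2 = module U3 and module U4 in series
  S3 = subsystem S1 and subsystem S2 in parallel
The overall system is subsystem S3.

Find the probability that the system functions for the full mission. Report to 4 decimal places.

0.9564

R(U1) = exp(−0.0000164 × 10000) = 0.848742
R(U2) = exp(−0.0000189 × 10000) = 0.827787
R(U3) = exp(−0.00000987 × 10000) = 0.906014
R(U4) = exp(−0.00000598 × 10000) = 0.941953
Series (U1 and U2): 0.848742 × 0.827787 = 0.702578
Series (U3 and U4): 0.906014 × 0.941953 = 0.853423
Parallel ([0.702578] and [0.853423]): 1 − (1 − 0.702578)(1 − 0.853423) = 0.9564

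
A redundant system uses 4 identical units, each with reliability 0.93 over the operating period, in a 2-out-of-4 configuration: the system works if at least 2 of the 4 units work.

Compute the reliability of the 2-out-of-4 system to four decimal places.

0.9987

R = Σ_{i=2}^{4} C(4,i) p^i (1−p)^{4−i} with p = 0.93
C(4,2)·0.93^2·0.07^2 = 0.025428
C(4,3)·0.93^3·0.07^1 = 0.225220
C(4,4)·0.93^4·0.07^0 = 0.748052
Sum = 0.9987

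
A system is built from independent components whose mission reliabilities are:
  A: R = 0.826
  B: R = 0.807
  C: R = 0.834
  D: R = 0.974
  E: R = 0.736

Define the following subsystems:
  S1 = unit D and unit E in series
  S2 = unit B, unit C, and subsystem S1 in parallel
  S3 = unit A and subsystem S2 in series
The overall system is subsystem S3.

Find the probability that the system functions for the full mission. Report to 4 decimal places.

Series (D and E): 0.974000 × 0.736000 = 0.716864
Parallel (B, C, and [0.716864]): 1 − (1 − 0.807000)(1 − 0.834000)(1 − 0.716864) = 0.990929
Series (A and [0.990929]): 0.826000 × 0.990929 = 0.8185

0.8185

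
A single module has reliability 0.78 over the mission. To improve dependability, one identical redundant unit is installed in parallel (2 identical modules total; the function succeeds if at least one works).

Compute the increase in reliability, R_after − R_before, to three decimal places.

0.172

R_before = 0.78
R_after = 1 − (1 − 0.78)^2 = 0.952
ΔR = 0.952 − 0.78 = 0.172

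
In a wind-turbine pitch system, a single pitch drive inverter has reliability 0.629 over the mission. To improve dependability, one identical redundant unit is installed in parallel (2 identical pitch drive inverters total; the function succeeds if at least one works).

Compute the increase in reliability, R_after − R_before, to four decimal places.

R_before = 0.629
R_after = 1 − (1 − 0.629)^2 = 0.8624
ΔR = 0.8624 − 0.629 = 0.2334

0.2334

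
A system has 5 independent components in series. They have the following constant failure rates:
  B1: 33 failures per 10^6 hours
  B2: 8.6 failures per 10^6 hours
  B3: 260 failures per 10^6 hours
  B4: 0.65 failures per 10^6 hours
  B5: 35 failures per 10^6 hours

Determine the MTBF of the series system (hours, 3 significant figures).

Series of exponential components: λ_sys = Σ λ_i
λ_sys = 0.000033 + 0.0000086 + 0.00026 + 0.00000065 + 0.000035 = 3.3725e-04 /h
MTBF = 1 / λ_sys = 2970 h

2970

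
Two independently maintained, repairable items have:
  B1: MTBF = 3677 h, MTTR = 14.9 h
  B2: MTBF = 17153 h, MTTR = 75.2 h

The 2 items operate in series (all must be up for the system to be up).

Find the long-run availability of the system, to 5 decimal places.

0.99162

A(B1) = MTBF/(MTBF+MTTR) = 3677/(3677+14.9) = 0.995964
A(B2) = MTBF/(MTBF+MTTR) = 17153/(17153+75.2) = 0.995635
Series availability: 0.995964 × 0.995635 = 0.99162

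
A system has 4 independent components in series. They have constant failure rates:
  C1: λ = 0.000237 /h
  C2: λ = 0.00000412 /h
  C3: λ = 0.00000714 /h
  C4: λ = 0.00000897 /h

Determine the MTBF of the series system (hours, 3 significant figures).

Series of exponential components: λ_sys = Σ λ_i
λ_sys = 0.000237 + 0.00000412 + 0.00000714 + 0.00000897 = 2.5723e-04 /h
MTBF = 1 / λ_sys = 3890 h

3890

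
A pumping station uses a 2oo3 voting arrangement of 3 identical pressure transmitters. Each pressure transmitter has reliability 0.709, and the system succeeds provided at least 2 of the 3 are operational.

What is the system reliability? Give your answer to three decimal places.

0.795

R = Σ_{i=2}^{3} C(3,i) p^i (1−p)^{3−i} with p = 0.709
C(3,2)·0.709^2·0.291^1 = 0.43884
C(3,3)·0.709^3·0.291^0 = 0.35640
Sum = 0.795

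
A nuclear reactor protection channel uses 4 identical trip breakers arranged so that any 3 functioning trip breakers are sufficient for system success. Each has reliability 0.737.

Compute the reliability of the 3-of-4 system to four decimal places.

R = Σ_{i=3}^{4} C(4,i) p^i (1−p)^{4−i} with p = 0.737
C(4,3)·0.737^3·0.263^1 = 0.421132
C(4,4)·0.737^4·0.263^0 = 0.295033
Sum = 0.7162

0.7162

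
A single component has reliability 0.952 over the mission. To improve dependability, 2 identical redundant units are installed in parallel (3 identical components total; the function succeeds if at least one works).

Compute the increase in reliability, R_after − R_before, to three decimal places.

R_before = 0.952
R_after = 1 − (1 − 0.952)^3 = 1.000
ΔR = 1.000 − 0.952 = 0.048

0.048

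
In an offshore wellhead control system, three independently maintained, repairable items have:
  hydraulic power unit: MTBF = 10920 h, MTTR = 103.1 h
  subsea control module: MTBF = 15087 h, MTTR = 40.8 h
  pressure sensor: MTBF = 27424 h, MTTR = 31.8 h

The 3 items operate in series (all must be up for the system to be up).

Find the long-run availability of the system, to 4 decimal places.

0.9868

A(hydraulic power unit) = MTBF/(MTBF+MTTR) = 10920/(10920+103.1) = 0.990647
A(subsea control module) = MTBF/(MTBF+MTTR) = 15087/(15087+40.8) = 0.997303
A(pressure sensor) = MTBF/(MTBF+MTTR) = 27424/(27424+31.8) = 0.998842
Series availability: 0.990647 × 0.997303 × 0.998842 = 0.9868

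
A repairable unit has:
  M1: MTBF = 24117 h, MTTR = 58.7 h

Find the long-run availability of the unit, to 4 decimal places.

0.9976

A(M1) = MTBF/(MTBF+MTTR) = 24117/(24117+58.7) = 0.9976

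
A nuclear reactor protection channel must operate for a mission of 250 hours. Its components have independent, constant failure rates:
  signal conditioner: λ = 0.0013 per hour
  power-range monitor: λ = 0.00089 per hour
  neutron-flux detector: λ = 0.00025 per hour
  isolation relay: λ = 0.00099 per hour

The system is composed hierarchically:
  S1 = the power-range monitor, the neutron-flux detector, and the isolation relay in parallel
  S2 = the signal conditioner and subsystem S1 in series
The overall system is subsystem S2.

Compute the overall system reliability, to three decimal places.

0.721

R(signal conditioner) = exp(−0.0013 × 250) = 0.72253
R(power-range monitor) = exp(−0.00089 × 250) = 0.80052
R(neutron-flux detector) = exp(−0.00025 × 250) = 0.93941
R(isolation relay) = exp(−0.00099 × 250) = 0.78075
Parallel (power-range monitor, neutron-flux detector, and isolation relay): 1 − (1 − 0.80052)(1 − 0.93941)(1 − 0.78075) = 0.99735
Series (signal conditioner and [0.99735]): 0.72253 × 0.99735 = 0.721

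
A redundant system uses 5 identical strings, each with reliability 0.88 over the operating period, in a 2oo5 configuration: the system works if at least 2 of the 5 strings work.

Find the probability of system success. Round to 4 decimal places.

0.9991

R = Σ_{i=2}^{5} C(5,i) p^i (1−p)^{5−i} with p = 0.88
C(5,2)·0.88^2·0.12^3 = 0.013382
C(5,3)·0.88^3·0.12^2 = 0.098132
C(5,4)·0.88^4·0.12^1 = 0.359817
C(5,5)·0.88^5·0.12^0 = 0.527732
Sum = 0.9991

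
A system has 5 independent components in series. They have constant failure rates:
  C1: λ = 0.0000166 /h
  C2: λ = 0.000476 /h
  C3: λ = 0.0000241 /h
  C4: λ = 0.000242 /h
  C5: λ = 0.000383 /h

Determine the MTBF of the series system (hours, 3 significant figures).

Series of exponential components: λ_sys = Σ λ_i
λ_sys = 0.0000166 + 0.000476 + 0.0000241 + 0.000242 + 0.000383 = 1.1417e-03 /h
MTBF = 1 / λ_sys = 876 h

876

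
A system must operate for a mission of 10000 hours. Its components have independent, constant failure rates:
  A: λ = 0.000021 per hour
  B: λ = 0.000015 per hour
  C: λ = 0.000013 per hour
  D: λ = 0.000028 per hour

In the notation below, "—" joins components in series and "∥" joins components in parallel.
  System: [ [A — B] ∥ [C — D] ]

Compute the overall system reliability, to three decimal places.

R(A) = exp(−0.000021 × 10000) = 0.81058
R(B) = exp(−0.000015 × 10000) = 0.86071
R(C) = exp(−0.000013 × 10000) = 0.87810
R(D) = exp(−0.000028 × 10000) = 0.75578
Series (A and B): 0.81058 × 0.86071 = 0.69767
Series (C and D): 0.87810 × 0.75578 = 0.66365
Parallel ([0.69767] and [0.66365]): 1 − (1 − 0.69767)(1 − 0.66365) = 0.898

0.898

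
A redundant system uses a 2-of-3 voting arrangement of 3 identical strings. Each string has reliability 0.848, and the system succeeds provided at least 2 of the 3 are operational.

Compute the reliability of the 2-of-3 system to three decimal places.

0.938

R = Σ_{i=2}^{3} C(3,i) p^i (1−p)^{3−i} with p = 0.848
C(3,2)·0.848^2·0.152^1 = 0.32791
C(3,3)·0.848^3·0.152^0 = 0.60980
Sum = 0.938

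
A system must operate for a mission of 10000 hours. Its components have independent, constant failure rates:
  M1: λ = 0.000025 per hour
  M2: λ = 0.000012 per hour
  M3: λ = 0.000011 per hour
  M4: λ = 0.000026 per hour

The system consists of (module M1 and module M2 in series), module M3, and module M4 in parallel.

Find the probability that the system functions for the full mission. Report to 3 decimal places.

R(M1) = exp(−0.000025 × 10000) = 0.77880
R(M2) = exp(−0.000012 × 10000) = 0.88692
R(M3) = exp(−0.000011 × 10000) = 0.89583
R(M4) = exp(−0.000026 × 10000) = 0.77105
Series (M1 and M2): 0.77880 × 0.88692 = 0.69073
Parallel ([0.69073], M3, and M4): 1 − (1 − 0.69073)(1 − 0.89583)(1 − 0.77105) = 0.993

0.993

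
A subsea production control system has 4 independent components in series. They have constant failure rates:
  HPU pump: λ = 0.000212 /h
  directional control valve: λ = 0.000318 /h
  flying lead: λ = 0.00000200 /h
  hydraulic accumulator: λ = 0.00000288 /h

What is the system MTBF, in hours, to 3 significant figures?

Series of exponential components: λ_sys = Σ λ_i
λ_sys = 0.000212 + 0.000318 + 0.00000200 + 0.00000288 = 5.3488e-04 /h
MTBF = 1 / λ_sys = 1870 h

1870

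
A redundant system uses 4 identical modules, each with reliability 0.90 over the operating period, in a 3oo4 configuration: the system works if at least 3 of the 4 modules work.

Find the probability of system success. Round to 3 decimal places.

0.948

R = Σ_{i=3}^{4} C(4,i) p^i (1−p)^{4−i} with p = 0.90
C(4,3)·0.90^3·0.10^1 = 0.29160
C(4,4)·0.90^4·0.10^0 = 0.65610
Sum = 0.948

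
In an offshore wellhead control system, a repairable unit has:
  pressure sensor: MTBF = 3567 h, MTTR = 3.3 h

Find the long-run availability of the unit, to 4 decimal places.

0.9991

A(pressure sensor) = MTBF/(MTBF+MTTR) = 3567/(3567+3.3) = 0.9991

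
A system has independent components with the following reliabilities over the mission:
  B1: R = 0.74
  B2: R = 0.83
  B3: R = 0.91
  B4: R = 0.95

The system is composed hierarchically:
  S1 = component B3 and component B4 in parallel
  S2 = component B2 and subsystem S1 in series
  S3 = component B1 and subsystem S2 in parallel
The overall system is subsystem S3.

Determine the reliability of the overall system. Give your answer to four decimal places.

Parallel (B3 and B4): 1 − (1 − 0.910000)(1 − 0.950000) = 0.995500
Series (B2 and [0.995500]): 0.830000 × 0.995500 = 0.826265
Parallel (B1 and [0.826265]): 1 − (1 − 0.740000)(1 − 0.826265) = 0.9548

0.9548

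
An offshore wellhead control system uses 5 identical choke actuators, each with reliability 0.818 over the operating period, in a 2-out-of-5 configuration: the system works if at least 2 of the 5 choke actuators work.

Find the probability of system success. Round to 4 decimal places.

R = Σ_{i=2}^{5} C(5,i) p^i (1−p)^{5−i} with p = 0.818
C(5,2)·0.818^2·0.182^3 = 0.040339
C(5,3)·0.818^3·0.182^2 = 0.181302
C(5,4)·0.818^4·0.182^1 = 0.407432
C(5,5)·0.818^5·0.182^0 = 0.366241
Sum = 0.9953

0.9953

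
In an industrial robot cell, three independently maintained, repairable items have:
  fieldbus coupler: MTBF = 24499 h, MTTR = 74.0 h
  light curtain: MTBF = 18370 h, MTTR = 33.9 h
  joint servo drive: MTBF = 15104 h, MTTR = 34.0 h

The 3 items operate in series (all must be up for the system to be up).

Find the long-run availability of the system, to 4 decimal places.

0.9929

A(fieldbus coupler) = MTBF/(MTBF+MTTR) = 24499/(24499+74.0) = 0.996989
A(light curtain) = MTBF/(MTBF+MTTR) = 18370/(18370+33.9) = 0.998158
A(joint servo drive) = MTBF/(MTBF+MTTR) = 15104/(15104+34.0) = 0.997754
Series availability: 0.996989 × 0.998158 × 0.997754 = 0.9929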